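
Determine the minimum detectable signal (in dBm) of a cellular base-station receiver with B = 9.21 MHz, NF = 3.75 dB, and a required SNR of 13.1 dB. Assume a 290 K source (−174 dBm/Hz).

−87.5 dBm

Sensitivity = −174 + 10 log₁₀(B) + NF + SNR_min
= −174 + 69.64 + 3.75 + 13.1
= −87.51 dBm → −87.5 dBm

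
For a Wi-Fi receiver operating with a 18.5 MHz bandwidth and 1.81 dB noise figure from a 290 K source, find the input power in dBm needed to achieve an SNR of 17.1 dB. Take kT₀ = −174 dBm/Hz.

Sensitivity = −174 + 10 log₁₀(B) + NF + SNR_min
= −174 + 72.67 + 1.81 + 17.1
= −82.42 dBm → −82.4 dBm

−82.4 dBm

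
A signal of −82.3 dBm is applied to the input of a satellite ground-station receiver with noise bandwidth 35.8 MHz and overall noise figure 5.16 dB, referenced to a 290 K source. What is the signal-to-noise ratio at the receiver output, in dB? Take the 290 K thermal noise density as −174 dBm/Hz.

11.0 dB

Noise floor: N = −174 + 10 log₁₀(B) + NF
10 log₁₀(3.58×10⁷) = 75.54 dB
N = −174 + 75.54 + 5.16 = −93.30 dBm
SNR = P_sig − N = −82.3 − (−93.30) = 11.00 dB → 11.0 dB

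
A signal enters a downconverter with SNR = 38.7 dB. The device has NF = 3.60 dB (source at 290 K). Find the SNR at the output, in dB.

35.10 dB

By definition F = SNR_in/SNR_out, so in dB: SNR_out = SNR_in − NF
SNR_out = 38.7 − 3.60 = 35.10 dB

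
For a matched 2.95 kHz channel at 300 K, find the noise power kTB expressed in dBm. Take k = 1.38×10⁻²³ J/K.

P_n = kTB = 1.38×10⁻²³ × 300 × 2.95×10³ = 1.22×10⁻¹⁷ W
In dBm: 10 log₁₀(1.22×10⁻¹⁷ / 10⁻³) = −139.1 dBm

−139.1 dBm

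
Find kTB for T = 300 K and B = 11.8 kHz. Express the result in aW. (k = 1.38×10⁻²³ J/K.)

P_n = kTB = 1.38×10⁻²³ × 300 × 1.18×10⁴ = 4.89×10⁻¹⁷ W = 48.9 aW

48.9 aW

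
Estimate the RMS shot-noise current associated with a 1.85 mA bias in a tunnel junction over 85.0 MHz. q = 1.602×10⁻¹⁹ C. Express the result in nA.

I_n = √(2qI·B)
2qI·B = 2 × 1.602×10⁻¹⁹ × 1.85×10⁻³ × 8.50×10⁷ = 5.04×10⁻¹⁴ A²
I_n = √(5.04×10⁻¹⁴) = 2.24×10⁻⁷ A = 224 nA

224 nA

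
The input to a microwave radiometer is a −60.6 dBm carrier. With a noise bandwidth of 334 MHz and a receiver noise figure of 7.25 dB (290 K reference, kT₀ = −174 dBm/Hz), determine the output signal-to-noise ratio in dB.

20.9 dB

Noise floor: N = −174 + 10 log₁₀(B) + NF
10 log₁₀(3.34×10⁸) = 85.24 dB
N = −174 + 85.24 + 7.25 = −81.51 dBm
SNR = P_sig − N = −60.6 − (−81.51) = 20.91 dB → 20.9 dB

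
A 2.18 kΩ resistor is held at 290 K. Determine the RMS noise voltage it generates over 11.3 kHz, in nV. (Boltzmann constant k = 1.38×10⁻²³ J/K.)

V_n = √(4kTRB)
4kTRB = 4 × 1.38×10⁻²³ × 290 × 2.18×10³ × 1.13×10⁴ = 3.94×10⁻¹³ V²
V_n = √(3.94×10⁻¹³) = 6.28×10⁻⁷ V = 628 nV

628 nV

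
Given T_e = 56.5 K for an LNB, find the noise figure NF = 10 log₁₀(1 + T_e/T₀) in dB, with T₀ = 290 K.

F = 1 + T_e/T₀ = 1 + 56.5/290 = 1.19483
NF = 10 log₁₀(1.19483) = 0.773 dB

0.773 dB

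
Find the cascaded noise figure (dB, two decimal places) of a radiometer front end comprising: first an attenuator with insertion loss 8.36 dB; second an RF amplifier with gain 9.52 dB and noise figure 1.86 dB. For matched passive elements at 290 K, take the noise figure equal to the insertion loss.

Convert to linear (a loss of L dB is a gain of −L dB): F_i = 10^(NF_i/10), G_i = 10^(G_i,dB/10)
  Stage 1: F_1 = 10^(8.36/10) = 6.855, G_1 = 10^(−8.36/10) = 0.1459
  Stage 2: F_2 = 10^(1.86/10) = 1.535, G_2 = 10^(9.52/10) = 8.954
Friis cascade:
  F = 6.855 + (1.535 − 1)/0.1459 = 10.52
NF = 10 log₁₀(10.52) = 10.22 dB

10.22 dB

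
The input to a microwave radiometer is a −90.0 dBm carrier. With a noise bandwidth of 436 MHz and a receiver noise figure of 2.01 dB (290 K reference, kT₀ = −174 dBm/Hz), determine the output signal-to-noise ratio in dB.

Noise floor: N = −174 + 10 log₁₀(B) + NF
10 log₁₀(4.36×10⁸) = 86.39 dB
N = −174 + 86.39 + 2.01 = −85.60 dBm
SNR = P_sig − N = −90.0 − (−85.60) = −4.40 dB → −4.4 dB

−4.4 dB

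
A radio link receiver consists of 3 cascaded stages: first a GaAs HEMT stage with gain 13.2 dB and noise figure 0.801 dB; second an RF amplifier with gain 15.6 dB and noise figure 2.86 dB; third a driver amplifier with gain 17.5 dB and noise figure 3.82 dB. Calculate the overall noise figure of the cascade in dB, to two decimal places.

Convert to linear (a loss of L dB is a gain of −L dB): F_i = 10^(NF_i/10), G_i = 10^(G_i,dB/10)
  Stage 1: F_1 = 10^(0.801/10) = 1.203, G_1 = 10^(13.2/10) = 20.89
  Stage 2: F_2 = 10^(2.86/10) = 1.932, G_2 = 10^(15.6/10) = 36.31
  Stage 3: F_3 = 10^(3.82/10) = 2.410, G_3 = 10^(17.5/10) = 56.23
Friis cascade:
  F = 1.203 + (1.932 − 1)/20.89 + (2.410 − 1)/758.6 = 1.249
NF = 10 log₁₀(1.249) = 0.97 dB

0.97 dB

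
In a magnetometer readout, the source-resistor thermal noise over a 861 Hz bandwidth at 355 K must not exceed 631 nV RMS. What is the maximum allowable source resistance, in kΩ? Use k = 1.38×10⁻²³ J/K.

23.6 kΩ

Johnson–Nyquist: V_n = √(4kTRB) ⇒ R = V_n² / (4kTB)
4kTB = 4 × 1.38×10⁻²³ × 355 × 8.61×10² = 1.69×10⁻¹⁷
R = (6.31×10⁻⁷)² / 1.69×10⁻¹⁷ = 2.36×10⁴ Ω = 23.6 kΩ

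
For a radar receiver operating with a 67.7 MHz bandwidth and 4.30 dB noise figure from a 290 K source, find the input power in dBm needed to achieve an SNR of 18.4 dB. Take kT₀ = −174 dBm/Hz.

Sensitivity = −174 + 10 log₁₀(B) + NF + SNR_min
= −174 + 78.31 + 4.30 + 18.4
= −72.99 dBm → −73.0 dBm

−73.0 dBm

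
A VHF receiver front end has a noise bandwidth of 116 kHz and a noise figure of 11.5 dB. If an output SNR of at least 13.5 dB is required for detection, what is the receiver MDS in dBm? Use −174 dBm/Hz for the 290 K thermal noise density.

−98.4 dBm

Sensitivity = −174 + 10 log₁₀(B) + NF + SNR_min
= −174 + 50.64 + 11.5 + 13.5
= −98.36 dBm → −98.4 dBm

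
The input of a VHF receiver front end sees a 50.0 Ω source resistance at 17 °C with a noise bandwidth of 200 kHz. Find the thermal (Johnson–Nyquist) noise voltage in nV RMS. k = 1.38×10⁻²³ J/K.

T = 17 °C + 273.15 = 290.15 K
V_n = √(4kTRB)
4kTRB = 4 × 1.38×10⁻²³ × 290.15 × 5.00×10¹ × 2.00×10⁵ = 1.60×10⁻¹³ V²
V_n = √(1.60×10⁻¹³) = 4.00×10⁻⁷ V = 400 nV

400 nV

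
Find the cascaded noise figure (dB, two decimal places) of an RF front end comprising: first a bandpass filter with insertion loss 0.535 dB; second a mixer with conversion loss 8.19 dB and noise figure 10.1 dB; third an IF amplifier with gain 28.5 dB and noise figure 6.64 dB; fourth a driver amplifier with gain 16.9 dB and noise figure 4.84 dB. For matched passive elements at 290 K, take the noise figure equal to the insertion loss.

15.86 dB

Convert to linear (a loss of L dB is a gain of −L dB): F_i = 10^(NF_i/10), G_i = 10^(G_i,dB/10)
  Stage 1: F_1 = 10^(0.535/10) = 1.131, G_1 = 10^(−0.535/10) = 0.8841
  Stage 2: F_2 = 10^(10.1/10) = 10.23, G_2 = 10^(−8.19/10) = 0.1517
  Stage 3: F_3 = 10^(6.64/10) = 4.613, G_3 = 10^(28.5/10) = 707.9
  Stage 4: F_4 = 10^(4.84/10) = 3.048, G_4 = 10^(16.9/10) = 48.98
Friis cascade:
  F = 1.131 + (10.23 − 1)/0.8841 + (4.613 − 1)/0.1341 + (3.048 − 1)/94.95 = 38.54
NF = 10 log₁₀(38.54) = 15.86 dB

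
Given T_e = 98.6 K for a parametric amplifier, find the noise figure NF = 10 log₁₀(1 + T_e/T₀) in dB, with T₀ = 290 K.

1.27 dB

F = 1 + T_e/T₀ = 1 + 98.6/290 = 1.34
NF = 10 log₁₀(1.34) = 1.27 dB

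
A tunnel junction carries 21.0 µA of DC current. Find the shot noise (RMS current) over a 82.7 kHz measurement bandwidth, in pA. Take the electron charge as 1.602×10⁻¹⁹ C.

I_n = √(2qI·B)
2qI·B = 2 × 1.602×10⁻¹⁹ × 2.10×10⁻⁵ × 8.27×10⁴ = 5.56×10⁻¹⁹ A²
I_n = √(5.56×10⁻¹⁹) = 7.46×10⁻¹⁰ A = 746 pA

746 pA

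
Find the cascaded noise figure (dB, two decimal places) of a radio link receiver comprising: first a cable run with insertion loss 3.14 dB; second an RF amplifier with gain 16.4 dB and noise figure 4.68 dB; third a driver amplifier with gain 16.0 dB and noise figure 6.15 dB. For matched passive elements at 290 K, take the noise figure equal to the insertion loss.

7.92 dB

Convert to linear (a loss of L dB is a gain of −L dB): F_i = 10^(NF_i/10), G_i = 10^(G_i,dB/10)
  Stage 1: F_1 = 10^(3.14/10) = 2.061, G_1 = 10^(−3.14/10) = 0.4853
  Stage 2: F_2 = 10^(4.68/10) = 2.938, G_2 = 10^(16.4/10) = 43.65
  Stage 3: F_3 = 10^(6.15/10) = 4.121, G_3 = 10^(16.0/10) = 39.81
Friis cascade:
  F = 2.061 + (2.938 − 1)/0.4853 + (4.121 − 1)/21.18 = 6.201
NF = 10 log₁₀(6.201) = 7.92 dB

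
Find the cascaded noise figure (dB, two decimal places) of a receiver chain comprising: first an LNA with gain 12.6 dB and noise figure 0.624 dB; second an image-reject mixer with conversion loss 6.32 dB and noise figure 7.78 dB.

1.55 dB

Convert to linear (a loss of L dB is a gain of −L dB): F_i = 10^(NF_i/10), G_i = 10^(G_i,dB/10)
  Stage 1: F_1 = 10^(0.624/10) = 1.155, G_1 = 10^(12.6/10) = 18.20
  Stage 2: F_2 = 10^(7.78/10) = 5.998, G_2 = 10^(−6.32/10) = 0.2333
Friis cascade:
  F = 1.155 + (5.998 − 1)/18.20 = 1.429
NF = 10 log₁₀(1.429) = 1.55 dB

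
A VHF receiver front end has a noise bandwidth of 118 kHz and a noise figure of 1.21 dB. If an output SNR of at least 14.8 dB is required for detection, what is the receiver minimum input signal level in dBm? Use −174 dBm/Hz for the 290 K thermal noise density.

Sensitivity = −174 + 10 log₁₀(B) + NF + SNR_min
= −174 + 50.72 + 1.21 + 14.8
= −107.27 dBm → −107.3 dBm

−107.3 dBm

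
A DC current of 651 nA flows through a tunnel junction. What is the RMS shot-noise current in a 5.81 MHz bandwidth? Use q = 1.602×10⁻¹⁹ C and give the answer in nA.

I_n = √(2qI·B)
2qI·B = 2 × 1.602×10⁻¹⁹ × 6.51×10⁻⁷ × 5.81×10⁶ = 1.21×10⁻¹⁸ A²
I_n = √(1.21×10⁻¹⁸) = 1.10×10⁻⁹ A = 1.10 nA

1.10 nA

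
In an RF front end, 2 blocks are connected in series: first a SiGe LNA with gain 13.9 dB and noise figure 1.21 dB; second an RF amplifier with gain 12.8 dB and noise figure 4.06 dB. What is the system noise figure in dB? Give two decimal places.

1.41 dB

Convert to linear (a loss of L dB is a gain of −L dB): F_i = 10^(NF_i/10), G_i = 10^(G_i,dB/10)
  Stage 1: F_1 = 10^(1.21/10) = 1.321, G_1 = 10^(13.9/10) = 24.55
  Stage 2: F_2 = 10^(4.06/10) = 2.547, G_2 = 10^(12.8/10) = 19.05
Friis cascade:
  F = 1.321 + (2.547 − 1)/24.55 = 1.384
NF = 10 log₁₀(1.384) = 1.41 dB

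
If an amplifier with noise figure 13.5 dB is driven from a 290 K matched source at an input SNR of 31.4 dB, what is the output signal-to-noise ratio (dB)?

By definition F = SNR_in/SNR_out, so in dB: SNR_out = SNR_in − NF
SNR_out = 31.4 − 13.5 = 17.9 dB

17.9 dB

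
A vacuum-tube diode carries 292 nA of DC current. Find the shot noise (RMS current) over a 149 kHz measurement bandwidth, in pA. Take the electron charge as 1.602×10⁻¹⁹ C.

I_n = √(2qI·B)
2qI·B = 2 × 1.602×10⁻¹⁹ × 2.92×10⁻⁷ × 1.49×10⁵ = 1.39×10⁻²⁰ A²
I_n = √(1.39×10⁻²⁰) = 1.18×10⁻¹⁰ A = 118 pA

118 pA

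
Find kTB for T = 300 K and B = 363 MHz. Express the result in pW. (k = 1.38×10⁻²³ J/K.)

P_n = kTB = 1.38×10⁻²³ × 300 × 3.63×10⁸ = 1.50×10⁻¹² W = 1.50 pW

1.50 pW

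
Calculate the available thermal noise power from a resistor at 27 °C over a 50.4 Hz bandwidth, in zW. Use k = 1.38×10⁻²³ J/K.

T = 27 °C + 273.15 = 300.15 K
P_n = kTB = 1.38×10⁻²³ × 300.15 × 5.04×10¹ = 2.09×10⁻¹⁹ W = 209 zW

209 zW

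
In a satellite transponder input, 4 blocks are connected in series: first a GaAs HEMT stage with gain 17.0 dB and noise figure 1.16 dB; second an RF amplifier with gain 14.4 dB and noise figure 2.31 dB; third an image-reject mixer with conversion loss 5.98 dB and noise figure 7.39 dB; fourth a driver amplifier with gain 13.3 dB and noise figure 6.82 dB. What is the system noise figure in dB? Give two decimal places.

1.25 dB

Convert to linear (a loss of L dB is a gain of −L dB): F_i = 10^(NF_i/10), G_i = 10^(G_i,dB/10)
  Stage 1: F_1 = 10^(1.16/10) = 1.306, G_1 = 10^(17.0/10) = 50.12
  Stage 2: F_2 = 10^(2.31/10) = 1.702, G_2 = 10^(14.4/10) = 27.54
  Stage 3: F_3 = 10^(7.39/10) = 5.483, G_3 = 10^(−5.98/10) = 0.2523
  Stage 4: F_4 = 10^(6.82/10) = 4.808, G_4 = 10^(13.3/10) = 21.38
Friis cascade:
  F = 1.306 + (1.702 − 1)/50.12 + (5.483 − 1)/1380 + (4.808 − 1)/348.3 = 1.334
NF = 10 log₁₀(1.334) = 1.25 dB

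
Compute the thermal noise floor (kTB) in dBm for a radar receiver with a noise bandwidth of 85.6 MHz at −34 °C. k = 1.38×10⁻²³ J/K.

T = −34 °C + 273.15 = 239.15 K
P_n = kTB = 1.38×10⁻²³ × 239.15 × 8.56×10⁷ = 2.83×10⁻¹³ W
In dBm: 10 log₁₀(2.83×10⁻¹³ / 10⁻³) = −95.5 dBm

−95.5 dBm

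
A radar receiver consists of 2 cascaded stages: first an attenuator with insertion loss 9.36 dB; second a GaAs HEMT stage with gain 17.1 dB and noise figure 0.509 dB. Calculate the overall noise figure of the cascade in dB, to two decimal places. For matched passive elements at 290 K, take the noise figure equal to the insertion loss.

9.87 dB

Convert to linear (a loss of L dB is a gain of −L dB): F_i = 10^(NF_i/10), G_i = 10^(G_i,dB/10)
  Stage 1: F_1 = 10^(9.36/10) = 8.630, G_1 = 10^(−9.36/10) = 0.1159
  Stage 2: F_2 = 10^(0.509/10) = 1.124, G_2 = 10^(17.1/10) = 51.29
Friis cascade:
  F = 8.630 + (1.124 − 1)/0.1159 = 9.703
NF = 10 log₁₀(9.703) = 9.87 dB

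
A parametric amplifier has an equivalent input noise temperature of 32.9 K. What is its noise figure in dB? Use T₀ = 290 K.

0.467 dB

F = 1 + T_e/T₀ = 1 + 32.9/290 = 1.11345
NF = 10 log₁₀(1.11345) = 0.467 dB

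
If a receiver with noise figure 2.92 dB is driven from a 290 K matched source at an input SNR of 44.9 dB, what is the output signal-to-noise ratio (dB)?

41.98 dB

By definition F = SNR_in/SNR_out, so in dB: SNR_out = SNR_in − NF
SNR_out = 44.9 − 2.92 = 41.98 dB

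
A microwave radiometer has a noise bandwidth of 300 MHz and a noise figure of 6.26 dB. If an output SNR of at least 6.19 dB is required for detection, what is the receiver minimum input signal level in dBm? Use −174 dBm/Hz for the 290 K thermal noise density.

Sensitivity = −174 + 10 log₁₀(B) + NF + SNR_min
= −174 + 84.77 + 6.26 + 6.19
= −76.78 dBm → −76.8 dBm

−76.8 dBm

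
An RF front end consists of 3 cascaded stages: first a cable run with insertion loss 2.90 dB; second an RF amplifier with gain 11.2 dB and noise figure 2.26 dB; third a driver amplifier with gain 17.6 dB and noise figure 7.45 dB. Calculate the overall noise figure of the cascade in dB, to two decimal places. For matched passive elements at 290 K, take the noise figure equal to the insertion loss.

5.97 dB

Convert to linear (a loss of L dB is a gain of −L dB): F_i = 10^(NF_i/10), G_i = 10^(G_i,dB/10)
  Stage 1: F_1 = 10^(2.90/10) = 1.950, G_1 = 10^(−2.90/10) = 0.5129
  Stage 2: F_2 = 10^(2.26/10) = 1.683, G_2 = 10^(11.2/10) = 13.18
  Stage 3: F_3 = 10^(7.45/10) = 5.559, G_3 = 10^(17.6/10) = 57.54
Friis cascade:
  F = 1.950 + (1.683 − 1)/0.5129 + (5.559 − 1)/6.761 = 3.955
NF = 10 log₁₀(3.955) = 5.97 dB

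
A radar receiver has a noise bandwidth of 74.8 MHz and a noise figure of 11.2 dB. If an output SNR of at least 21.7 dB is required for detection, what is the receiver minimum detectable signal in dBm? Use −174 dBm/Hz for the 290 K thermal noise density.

−62.4 dBm

Sensitivity = −174 + 10 log₁₀(B) + NF + SNR_min
= −174 + 78.74 + 11.2 + 21.7
= −62.36 dBm → −62.4 dBm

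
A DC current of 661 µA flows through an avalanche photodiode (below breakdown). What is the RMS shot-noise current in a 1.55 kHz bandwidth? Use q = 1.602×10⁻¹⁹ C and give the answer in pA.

I_n = √(2qI·B)
2qI·B = 2 × 1.602×10⁻¹⁹ × 6.61×10⁻⁴ × 1.55×10³ = 3.28×10⁻¹⁹ A²
I_n = √(3.28×10⁻¹⁹) = 5.73×10⁻¹⁰ A = 573 pA

573 pA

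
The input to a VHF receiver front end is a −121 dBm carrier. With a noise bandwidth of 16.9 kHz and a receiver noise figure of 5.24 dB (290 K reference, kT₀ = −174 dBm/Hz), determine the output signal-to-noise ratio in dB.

Noise floor: N = −174 + 10 log₁₀(B) + NF
10 log₁₀(1.69×10⁴) = 42.28 dB
N = −174 + 42.28 + 5.24 = −126.48 dBm
SNR = P_sig − N = −121 − (−126.48) = 5.48 dB → 5.5 dB

5.5 dB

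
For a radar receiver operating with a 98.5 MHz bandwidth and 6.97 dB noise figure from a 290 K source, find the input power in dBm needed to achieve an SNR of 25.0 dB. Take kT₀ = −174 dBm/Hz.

Sensitivity = −174 + 10 log₁₀(B) + NF + SNR_min
= −174 + 79.93 + 6.97 + 25.0
= −62.10 dBm → −62.1 dBm

−62.1 dBm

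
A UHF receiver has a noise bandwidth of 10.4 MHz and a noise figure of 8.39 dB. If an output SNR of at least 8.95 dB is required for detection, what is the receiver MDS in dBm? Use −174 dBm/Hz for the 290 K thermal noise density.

−86.5 dBm

Sensitivity = −174 + 10 log₁₀(B) + NF + SNR_min
= −174 + 70.17 + 8.39 + 8.95
= −86.49 dBm → −86.5 dBm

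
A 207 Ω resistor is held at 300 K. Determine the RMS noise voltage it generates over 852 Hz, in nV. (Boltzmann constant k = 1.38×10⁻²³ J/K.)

54.0 nV

V_n = √(4kTRB)
4kTRB = 4 × 1.38×10⁻²³ × 300 × 2.07×10² × 8.52×10² = 2.92×10⁻¹⁵ V²
V_n = √(2.92×10⁻¹⁵) = 5.40×10⁻⁸ V = 54.0 nV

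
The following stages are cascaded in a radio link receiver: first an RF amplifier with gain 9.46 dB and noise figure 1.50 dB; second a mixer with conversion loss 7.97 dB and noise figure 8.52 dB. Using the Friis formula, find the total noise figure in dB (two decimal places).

Convert to linear (a loss of L dB is a gain of −L dB): F_i = 10^(NF_i/10), G_i = 10^(G_i,dB/10)
  Stage 1: F_1 = 10^(1.50/10) = 1.413, G_1 = 10^(9.46/10) = 8.831
  Stage 2: F_2 = 10^(8.52/10) = 7.112, G_2 = 10^(−7.97/10) = 0.1596
Friis cascade:
  F = 1.413 + (7.112 − 1)/8.831 = 2.105
NF = 10 log₁₀(2.105) = 3.23 dB

3.23 dB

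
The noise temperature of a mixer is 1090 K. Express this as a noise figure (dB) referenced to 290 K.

F = 1 + T_e/T₀ = 1 + 1090/290 = 4.75862
NF = 10 log₁₀(4.75862) = 6.77 dB

6.77 dB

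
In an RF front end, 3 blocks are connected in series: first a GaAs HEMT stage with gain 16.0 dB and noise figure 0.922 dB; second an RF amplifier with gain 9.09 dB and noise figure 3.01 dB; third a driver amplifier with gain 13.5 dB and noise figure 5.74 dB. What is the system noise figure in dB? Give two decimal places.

1.04 dB

Convert to linear (a loss of L dB is a gain of −L dB): F_i = 10^(NF_i/10), G_i = 10^(G_i,dB/10)
  Stage 1: F_1 = 10^(0.922/10) = 1.237, G_1 = 10^(16.0/10) = 39.81
  Stage 2: F_2 = 10^(3.01/10) = 2.000, G_2 = 10^(9.09/10) = 8.110
  Stage 3: F_3 = 10^(5.74/10) = 3.750, G_3 = 10^(13.5/10) = 22.39
Friis cascade:
  F = 1.237 + (2.000 − 1)/39.81 + (3.750 − 1)/322.8 = 1.270
NF = 10 log₁₀(1.270) = 1.04 dB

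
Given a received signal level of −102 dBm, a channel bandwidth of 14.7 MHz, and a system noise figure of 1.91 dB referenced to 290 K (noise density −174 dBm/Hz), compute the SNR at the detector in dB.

Noise floor: N = −174 + 10 log₁₀(B) + NF
10 log₁₀(1.47×10⁷) = 71.67 dB
N = −174 + 71.67 + 1.91 = −100.42 dBm
SNR = P_sig − N = −102 − (−100.42) = −1.58 dB → −1.6 dB

−1.6 dB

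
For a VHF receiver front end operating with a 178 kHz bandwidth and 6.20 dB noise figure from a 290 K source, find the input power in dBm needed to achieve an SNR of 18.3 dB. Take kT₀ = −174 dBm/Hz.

Sensitivity = −174 + 10 log₁₀(B) + NF + SNR_min
= −174 + 52.5 + 6.20 + 18.3
= −97.00 dBm → −97.0 dBm

−97.0 dBm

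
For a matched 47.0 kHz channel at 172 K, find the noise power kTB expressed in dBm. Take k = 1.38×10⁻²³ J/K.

P_n = kTB = 1.38×10⁻²³ × 172 × 4.70×10⁴ = 1.12×10⁻¹⁶ W
In dBm: 10 log₁₀(1.12×10⁻¹⁶ / 10⁻³) = −129.5 dBm

−129.5 dBm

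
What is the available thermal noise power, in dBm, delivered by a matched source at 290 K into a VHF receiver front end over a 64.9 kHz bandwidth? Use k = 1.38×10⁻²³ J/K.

P_n = kTB = 1.38×10⁻²³ × 290 × 6.49×10⁴ = 2.60×10⁻¹⁶ W
In dBm: 10 log₁₀(2.60×10⁻¹⁶ / 10⁻³) = −125.9 dBm

−125.9 dBm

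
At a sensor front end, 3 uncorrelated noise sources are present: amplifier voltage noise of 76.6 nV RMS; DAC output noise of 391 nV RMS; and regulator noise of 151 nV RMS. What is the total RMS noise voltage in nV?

Uncorrelated sources add in power (mean-square): V_tot = √(ΣV_i²)
V_tot = √[(7.66×10⁻⁸)² + (3.91×10⁻⁷)² + (1.51×10⁻⁷)²] = 4.26×10⁻⁷ V = 426 nV

426 nV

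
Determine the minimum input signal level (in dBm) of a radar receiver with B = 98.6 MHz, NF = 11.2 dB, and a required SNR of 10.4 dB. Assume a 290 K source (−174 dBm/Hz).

Sensitivity = −174 + 10 log₁₀(B) + NF + SNR_min
= −174 + 79.94 + 11.2 + 10.4
= −72.46 dBm → −72.5 dBm

−72.5 dBm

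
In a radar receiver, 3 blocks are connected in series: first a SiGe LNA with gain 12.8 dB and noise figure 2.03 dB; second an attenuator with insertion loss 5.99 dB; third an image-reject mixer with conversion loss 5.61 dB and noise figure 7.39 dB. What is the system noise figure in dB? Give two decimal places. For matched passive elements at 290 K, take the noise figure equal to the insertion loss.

4.29 dB

Convert to linear (a loss of L dB is a gain of −L dB): F_i = 10^(NF_i/10), G_i = 10^(G_i,dB/10)
  Stage 1: F_1 = 10^(2.03/10) = 1.596, G_1 = 10^(12.8/10) = 19.05
  Stage 2: F_2 = 10^(5.99/10) = 3.972, G_2 = 10^(−5.99/10) = 0.2518
  Stage 3: F_3 = 10^(7.39/10) = 5.483, G_3 = 10^(−5.61/10) = 0.2748
Friis cascade:
  F = 1.596 + (3.972 − 1)/19.05 + (5.483 − 1)/4.797 = 2.686
NF = 10 log₁₀(2.686) = 4.29 dB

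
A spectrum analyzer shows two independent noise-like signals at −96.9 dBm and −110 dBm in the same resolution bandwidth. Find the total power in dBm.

−96.7 dBm

Convert to linear, add, convert back:
P₁ = 2.04×10⁻¹³ W, P₂ = 1.00×10⁻¹⁴ W
P_tot = 2.14×10⁻¹³ W → 10 log₁₀(P_tot / 10⁻³) = −96.7 dBm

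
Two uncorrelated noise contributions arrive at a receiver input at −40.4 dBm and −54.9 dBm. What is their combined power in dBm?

−40.2 dBm

Convert to linear, add, convert back:
P₁ = 9.12×10⁻⁸ W, P₂ = 3.24×10⁻⁹ W
P_tot = 9.44×10⁻⁸ W → 10 log₁₀(P_tot / 10⁻³) = −40.2 dBm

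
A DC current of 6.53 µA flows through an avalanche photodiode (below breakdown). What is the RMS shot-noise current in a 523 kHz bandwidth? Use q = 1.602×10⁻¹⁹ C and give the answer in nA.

I_n = √(2qI·B)
2qI·B = 2 × 1.602×10⁻¹⁹ × 6.53×10⁻⁶ × 5.23×10⁵ = 1.09×10⁻¹⁸ A²
I_n = √(1.09×10⁻¹⁸) = 1.05×10⁻⁹ A = 1.05 nA

1.05 nA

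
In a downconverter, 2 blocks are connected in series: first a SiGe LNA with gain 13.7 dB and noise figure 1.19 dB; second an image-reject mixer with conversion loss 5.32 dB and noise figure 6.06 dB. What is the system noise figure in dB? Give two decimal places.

1.60 dB

Convert to linear (a loss of L dB is a gain of −L dB): F_i = 10^(NF_i/10), G_i = 10^(G_i,dB/10)
  Stage 1: F_1 = 10^(1.19/10) = 1.315, G_1 = 10^(13.7/10) = 23.44
  Stage 2: F_2 = 10^(6.06/10) = 4.036, G_2 = 10^(−5.32/10) = 0.2938
Friis cascade:
  F = 1.315 + (4.036 − 1)/23.44 = 1.445
NF = 10 log₁₀(1.445) = 1.60 dB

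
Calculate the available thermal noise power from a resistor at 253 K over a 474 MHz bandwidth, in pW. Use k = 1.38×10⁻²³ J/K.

P_n = kTB = 1.38×10⁻²³ × 253 × 4.74×10⁸ = 1.65×10⁻¹² W = 1.65 pW

1.65 pW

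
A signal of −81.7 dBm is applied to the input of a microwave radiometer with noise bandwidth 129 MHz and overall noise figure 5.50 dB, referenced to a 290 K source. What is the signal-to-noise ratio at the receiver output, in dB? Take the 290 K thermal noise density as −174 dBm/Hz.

5.7 dB

Noise floor: N = −174 + 10 log₁₀(B) + NF
10 log₁₀(1.29×10⁸) = 81.11 dB
N = −174 + 81.11 + 5.50 = −87.39 dBm
SNR = P_sig − N = −81.7 − (−87.39) = 5.69 dB → 5.7 dB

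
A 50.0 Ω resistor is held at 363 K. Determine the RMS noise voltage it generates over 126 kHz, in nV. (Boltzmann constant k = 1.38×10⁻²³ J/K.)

V_n = √(4kTRB)
4kTRB = 4 × 1.38×10⁻²³ × 363 × 5.00×10¹ × 1.26×10⁵ = 1.26×10⁻¹³ V²
V_n = √(1.26×10⁻¹³) = 3.55×10⁻⁷ V = 355 nV

355 nV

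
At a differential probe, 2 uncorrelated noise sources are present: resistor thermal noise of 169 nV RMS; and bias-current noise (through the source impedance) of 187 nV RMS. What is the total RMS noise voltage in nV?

Uncorrelated sources add in power (mean-square): V_tot = √(ΣV_i²)
V_tot = √[(1.69×10⁻⁷)² + (1.87×10⁻⁷)²] = 2.52×10⁻⁷ V = 252 nV

252 nV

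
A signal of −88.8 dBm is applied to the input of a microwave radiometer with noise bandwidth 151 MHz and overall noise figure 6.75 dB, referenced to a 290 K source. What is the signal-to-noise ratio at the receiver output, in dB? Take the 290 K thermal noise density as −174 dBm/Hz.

−3.3 dB

Noise floor: N = −174 + 10 log₁₀(B) + NF
10 log₁₀(1.51×10⁸) = 81.79 dB
N = −174 + 81.79 + 6.75 = −85.46 dBm
SNR = P_sig − N = −88.8 − (−85.46) = −3.34 dB → −3.3 dB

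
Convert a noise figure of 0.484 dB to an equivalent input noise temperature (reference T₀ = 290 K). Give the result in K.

F = 10^(0.484/10) = 1.11789
T_e = (F − 1)·T₀ = (1.11789 − 1) × 290 = 34.2 K

34.2 K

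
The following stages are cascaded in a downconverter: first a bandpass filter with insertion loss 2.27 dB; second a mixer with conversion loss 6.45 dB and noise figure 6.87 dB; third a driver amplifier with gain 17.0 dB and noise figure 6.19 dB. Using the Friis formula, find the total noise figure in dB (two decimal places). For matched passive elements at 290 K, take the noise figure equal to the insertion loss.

15.01 dB

Convert to linear (a loss of L dB is a gain of −L dB): F_i = 10^(NF_i/10), G_i = 10^(G_i,dB/10)
  Stage 1: F_1 = 10^(2.27/10) = 1.687, G_1 = 10^(−2.27/10) = 0.5929
  Stage 2: F_2 = 10^(6.87/10) = 4.864, G_2 = 10^(−6.45/10) = 0.2265
  Stage 3: F_3 = 10^(6.19/10) = 4.159, G_3 = 10^(17.0/10) = 50.12
Friis cascade:
  F = 1.687 + (4.864 − 1)/0.5929 + (4.159 − 1)/0.1343 = 31.73
NF = 10 log₁₀(31.73) = 15.01 dB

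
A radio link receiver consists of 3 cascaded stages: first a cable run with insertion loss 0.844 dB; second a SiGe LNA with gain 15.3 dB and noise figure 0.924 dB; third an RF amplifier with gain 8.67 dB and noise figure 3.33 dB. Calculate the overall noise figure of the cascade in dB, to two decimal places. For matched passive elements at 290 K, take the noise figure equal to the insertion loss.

Convert to linear (a loss of L dB is a gain of −L dB): F_i = 10^(NF_i/10), G_i = 10^(G_i,dB/10)
  Stage 1: F_1 = 10^(0.844/10) = 1.215, G_1 = 10^(−0.844/10) = 0.8234
  Stage 2: F_2 = 10^(0.924/10) = 1.237, G_2 = 10^(15.3/10) = 33.88
  Stage 3: F_3 = 10^(3.33/10) = 2.153, G_3 = 10^(8.67/10) = 7.362
Friis cascade:
  F = 1.215 + (1.237 − 1)/0.8234 + (2.153 − 1)/27.90 = 1.544
NF = 10 log₁₀(1.544) = 1.89 dB

1.89 dB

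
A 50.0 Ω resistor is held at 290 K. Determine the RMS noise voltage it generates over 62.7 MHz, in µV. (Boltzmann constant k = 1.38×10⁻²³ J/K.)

7.08 µV

V_n = √(4kTRB)
4kTRB = 4 × 1.38×10⁻²³ × 290 × 5.00×10¹ × 6.27×10⁷ = 5.02×10⁻¹¹ V²
V_n = √(5.02×10⁻¹¹) = 7.08×10⁻⁶ V = 7.08 µV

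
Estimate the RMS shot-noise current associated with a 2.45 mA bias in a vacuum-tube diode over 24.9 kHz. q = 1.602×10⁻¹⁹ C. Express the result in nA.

4.42 nA

I_n = √(2qI·B)
2qI·B = 2 × 1.602×10⁻¹⁹ × 2.45×10⁻³ × 2.49×10⁴ = 1.95×10⁻¹⁷ A²
I_n = √(1.95×10⁻¹⁷) = 4.42×10⁻⁹ A = 4.42 nA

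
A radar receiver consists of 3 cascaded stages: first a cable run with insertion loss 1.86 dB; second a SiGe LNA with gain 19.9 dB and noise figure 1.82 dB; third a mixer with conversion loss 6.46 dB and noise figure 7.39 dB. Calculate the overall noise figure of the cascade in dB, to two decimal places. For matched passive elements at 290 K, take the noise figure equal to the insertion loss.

3.81 dB

Convert to linear (a loss of L dB is a gain of −L dB): F_i = 10^(NF_i/10), G_i = 10^(G_i,dB/10)
  Stage 1: F_1 = 10^(1.86/10) = 1.535, G_1 = 10^(−1.86/10) = 0.6516
  Stage 2: F_2 = 10^(1.82/10) = 1.521, G_2 = 10^(19.9/10) = 97.72
  Stage 3: F_3 = 10^(7.39/10) = 5.483, G_3 = 10^(−6.46/10) = 0.2259
Friis cascade:
  F = 1.535 + (1.521 − 1)/0.6516 + (5.483 − 1)/63.68 = 2.404
NF = 10 log₁₀(2.404) = 3.81 dB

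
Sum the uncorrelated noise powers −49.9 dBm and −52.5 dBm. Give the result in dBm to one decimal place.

−48.0 dBm

Convert to linear, add, convert back:
P₁ = 1.02×10⁻⁸ W, P₂ = 5.62×10⁻⁹ W
P_tot = 1.59×10⁻⁸ W → 10 log₁₀(P_tot / 10⁻³) = −48.0 dBm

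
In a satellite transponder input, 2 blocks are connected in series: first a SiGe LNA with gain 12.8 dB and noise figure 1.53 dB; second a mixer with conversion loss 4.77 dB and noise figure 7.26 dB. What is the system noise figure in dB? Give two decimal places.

2.17 dB

Convert to linear (a loss of L dB is a gain of −L dB): F_i = 10^(NF_i/10), G_i = 10^(G_i,dB/10)
  Stage 1: F_1 = 10^(1.53/10) = 1.422, G_1 = 10^(12.8/10) = 19.05
  Stage 2: F_2 = 10^(7.26/10) = 5.321, G_2 = 10^(−4.77/10) = 0.3334
Friis cascade:
  F = 1.422 + (5.321 − 1)/19.05 = 1.649
NF = 10 log₁₀(1.649) = 2.17 dB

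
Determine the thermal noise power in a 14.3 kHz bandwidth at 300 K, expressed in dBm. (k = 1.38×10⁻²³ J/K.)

−132.3 dBm

P_n = kTB = 1.38×10⁻²³ × 300 × 1.43×10⁴ = 5.92×10⁻¹⁷ W
In dBm: 10 log₁₀(5.92×10⁻¹⁷ / 10⁻³) = −132.3 dBm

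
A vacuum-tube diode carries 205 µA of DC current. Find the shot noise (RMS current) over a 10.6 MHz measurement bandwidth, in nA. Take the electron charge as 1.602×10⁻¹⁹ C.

26.4 nA

I_n = √(2qI·B)
2qI·B = 2 × 1.602×10⁻¹⁹ × 2.05×10⁻⁴ × 1.06×10⁷ = 6.96×10⁻¹⁶ A²
I_n = √(6.96×10⁻¹⁶) = 2.64×10⁻⁸ A = 26.4 nA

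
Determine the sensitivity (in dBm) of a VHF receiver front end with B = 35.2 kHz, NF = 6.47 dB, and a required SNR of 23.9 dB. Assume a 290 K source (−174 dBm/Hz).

−98.2 dBm

Sensitivity = −174 + 10 log₁₀(B) + NF + SNR_min
= −174 + 45.47 + 6.47 + 23.9
= −98.16 dBm → −98.2 dBm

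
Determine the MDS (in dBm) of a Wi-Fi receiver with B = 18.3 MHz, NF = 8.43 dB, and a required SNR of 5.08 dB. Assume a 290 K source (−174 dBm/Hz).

Sensitivity = −174 + 10 log₁₀(B) + NF + SNR_min
= −174 + 72.62 + 8.43 + 5.08
= −87.87 dBm → −87.9 dBm

−87.9 dBm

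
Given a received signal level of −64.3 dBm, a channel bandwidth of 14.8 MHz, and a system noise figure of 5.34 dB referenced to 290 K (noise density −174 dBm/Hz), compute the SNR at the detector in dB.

32.7 dB

Noise floor: N = −174 + 10 log₁₀(B) + NF
10 log₁₀(1.48×10⁷) = 71.7 dB
N = −174 + 71.7 + 5.34 = −96.96 dBm
SNR = P_sig − N = −64.3 − (−96.96) = 32.66 dB → 32.7 dB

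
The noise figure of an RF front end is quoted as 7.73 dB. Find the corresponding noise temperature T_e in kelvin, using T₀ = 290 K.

1429 K

F = 10^(7.73/10) = 5.92925
T_e = (F − 1)·T₀ = (5.92925 − 1) × 290 = 1429 K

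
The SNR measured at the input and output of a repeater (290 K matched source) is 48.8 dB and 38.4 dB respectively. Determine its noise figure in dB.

NF (dB) = SNR_in(dB) − SNR_out(dB) when the source is at T₀
NF = 48.8 − 38.4 = 10.4 dB

10.4 dB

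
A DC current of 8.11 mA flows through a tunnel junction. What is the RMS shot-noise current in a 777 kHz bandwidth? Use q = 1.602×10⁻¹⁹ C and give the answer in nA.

44.9 nA

I_n = √(2qI·B)
2qI·B = 2 × 1.602×10⁻¹⁹ × 8.11×10⁻³ × 7.77×10⁵ = 2.02×10⁻¹⁵ A²
I_n = √(2.02×10⁻¹⁵) = 4.49×10⁻⁸ A = 44.9 nA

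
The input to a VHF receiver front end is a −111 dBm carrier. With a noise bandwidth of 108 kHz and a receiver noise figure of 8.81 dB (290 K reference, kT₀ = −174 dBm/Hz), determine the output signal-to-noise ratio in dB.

Noise floor: N = −174 + 10 log₁₀(B) + NF
10 log₁₀(1.08×10⁵) = 50.33 dB
N = −174 + 50.33 + 8.81 = −114.86 dBm
SNR = P_sig − N = −111 − (−114.86) = 3.86 dB → 3.9 dB

3.9 dB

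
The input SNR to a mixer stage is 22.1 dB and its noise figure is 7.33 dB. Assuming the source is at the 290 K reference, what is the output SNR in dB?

14.77 dB

By definition F = SNR_in/SNR_out, so in dB: SNR_out = SNR_in − NF
SNR_out = 22.1 − 7.33 = 14.77 dB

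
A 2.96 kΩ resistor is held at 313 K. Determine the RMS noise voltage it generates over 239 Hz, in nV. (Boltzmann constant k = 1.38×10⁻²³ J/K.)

111 nV

V_n = √(4kTRB)
4kTRB = 4 × 1.38×10⁻²³ × 313 × 2.96×10³ × 2.39×10² = 1.22×10⁻¹⁴ V²
V_n = √(1.22×10⁻¹⁴) = 1.11×10⁻⁷ V = 111 nV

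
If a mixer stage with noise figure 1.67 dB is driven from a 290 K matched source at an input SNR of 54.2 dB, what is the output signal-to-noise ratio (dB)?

52.53 dB

By definition F = SNR_in/SNR_out, so in dB: SNR_out = SNR_in − NF
SNR_out = 54.2 − 1.67 = 52.53 dB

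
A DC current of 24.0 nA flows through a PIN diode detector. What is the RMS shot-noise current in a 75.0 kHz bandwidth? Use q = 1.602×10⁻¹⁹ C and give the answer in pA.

I_n = √(2qI·B)
2qI·B = 2 × 1.602×10⁻¹⁹ × 2.40×10⁻⁸ × 7.50×10⁴ = 5.77×10⁻²² A²
I_n = √(5.77×10⁻²²) = 2.40×10⁻¹¹ A = 24.0 pA

24.0 pA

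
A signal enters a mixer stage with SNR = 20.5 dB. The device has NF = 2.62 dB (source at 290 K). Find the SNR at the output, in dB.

By definition F = SNR_in/SNR_out, so in dB: SNR_out = SNR_in − NF
SNR_out = 20.5 − 2.62 = 17.88 dB

17.88 dB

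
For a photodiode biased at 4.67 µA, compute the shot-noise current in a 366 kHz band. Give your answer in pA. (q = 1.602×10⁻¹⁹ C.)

740 pA

I_n = √(2qI·B)
2qI·B = 2 × 1.602×10⁻¹⁹ × 4.67×10⁻⁶ × 3.66×10⁵ = 5.48×10⁻¹⁹ A²
I_n = √(5.48×10⁻¹⁹) = 7.40×10⁻¹⁰ A = 740 pA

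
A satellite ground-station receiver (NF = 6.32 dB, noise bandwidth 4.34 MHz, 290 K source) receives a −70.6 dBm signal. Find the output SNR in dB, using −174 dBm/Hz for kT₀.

30.7 dB

Noise floor: N = −174 + 10 log₁₀(B) + NF
10 log₁₀(4.34×10⁶) = 66.37 dB
N = −174 + 66.37 + 6.32 = −101.31 dBm
SNR = P_sig − N = −70.6 − (−101.31) = 30.71 dB → 30.7 dB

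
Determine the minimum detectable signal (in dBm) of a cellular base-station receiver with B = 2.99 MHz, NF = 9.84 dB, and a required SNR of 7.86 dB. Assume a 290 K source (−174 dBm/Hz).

Sensitivity = −174 + 10 log₁₀(B) + NF + SNR_min
= −174 + 64.76 + 9.84 + 7.86
= −91.54 dBm → −91.5 dBm

−91.5 dBm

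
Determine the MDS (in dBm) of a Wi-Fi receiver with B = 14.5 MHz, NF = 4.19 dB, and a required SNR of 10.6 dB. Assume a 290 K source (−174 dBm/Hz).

Sensitivity = −174 + 10 log₁₀(B) + NF + SNR_min
= −174 + 71.61 + 4.19 + 10.6
= −87.60 dBm → −87.6 dBm

−87.6 dBm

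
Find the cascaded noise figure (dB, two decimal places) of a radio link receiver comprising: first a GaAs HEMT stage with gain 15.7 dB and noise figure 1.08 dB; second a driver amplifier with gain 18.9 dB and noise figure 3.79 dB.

Convert to linear (a loss of L dB is a gain of −L dB): F_i = 10^(NF_i/10), G_i = 10^(G_i,dB/10)
  Stage 1: F_1 = 10^(1.08/10) = 1.282, G_1 = 10^(15.7/10) = 37.15
  Stage 2: F_2 = 10^(3.79/10) = 2.393, G_2 = 10^(18.9/10) = 77.62
Friis cascade:
  F = 1.282 + (2.393 − 1)/37.15 = 1.320
NF = 10 log₁₀(1.320) = 1.21 dB

1.21 dB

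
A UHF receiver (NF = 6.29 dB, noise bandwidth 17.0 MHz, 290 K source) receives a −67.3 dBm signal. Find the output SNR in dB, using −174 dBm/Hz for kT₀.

28.1 dB

Noise floor: N = −174 + 10 log₁₀(B) + NF
10 log₁₀(1.70×10⁷) = 72.3 dB
N = −174 + 72.3 + 6.29 = −95.41 dBm
SNR = P_sig − N = −67.3 − (−95.41) = 28.11 dB → 28.1 dB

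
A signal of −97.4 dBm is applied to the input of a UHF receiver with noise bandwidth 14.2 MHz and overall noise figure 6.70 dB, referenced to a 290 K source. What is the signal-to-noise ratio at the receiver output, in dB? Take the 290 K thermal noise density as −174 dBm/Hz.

−1.6 dB

Noise floor: N = −174 + 10 log₁₀(B) + NF
10 log₁₀(1.42×10⁷) = 71.52 dB
N = −174 + 71.52 + 6.70 = −95.78 dBm
SNR = P_sig − N = −97.4 − (−95.78) = −1.62 dB → −1.6 dB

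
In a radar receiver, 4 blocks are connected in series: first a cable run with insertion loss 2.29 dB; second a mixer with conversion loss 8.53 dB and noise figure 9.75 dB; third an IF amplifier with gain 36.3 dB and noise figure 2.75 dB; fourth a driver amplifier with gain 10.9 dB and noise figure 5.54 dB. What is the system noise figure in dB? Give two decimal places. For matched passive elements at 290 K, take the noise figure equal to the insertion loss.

14.26 dB

Convert to linear (a loss of L dB is a gain of −L dB): F_i = 10^(NF_i/10), G_i = 10^(G_i,dB/10)
  Stage 1: F_1 = 10^(2.29/10) = 1.694, G_1 = 10^(−2.29/10) = 0.5902
  Stage 2: F_2 = 10^(9.75/10) = 9.441, G_2 = 10^(−8.53/10) = 0.1403
  Stage 3: F_3 = 10^(2.75/10) = 1.884, G_3 = 10^(36.3/10) = 4266
  Stage 4: F_4 = 10^(5.54/10) = 3.581, G_4 = 10^(10.9/10) = 12.30
Friis cascade:
  F = 1.694 + (9.441 − 1)/0.5902 + (1.884 − 1)/0.08279 + (3.581 − 1)/353.2 = 26.68
NF = 10 log₁₀(26.68) = 14.26 dB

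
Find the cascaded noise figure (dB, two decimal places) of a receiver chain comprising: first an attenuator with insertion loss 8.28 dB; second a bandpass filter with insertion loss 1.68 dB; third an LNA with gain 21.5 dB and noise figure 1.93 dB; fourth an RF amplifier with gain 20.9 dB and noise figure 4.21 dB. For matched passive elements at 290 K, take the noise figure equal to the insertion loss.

11.92 dB

Convert to linear (a loss of L dB is a gain of −L dB): F_i = 10^(NF_i/10), G_i = 10^(G_i,dB/10)
  Stage 1: F_1 = 10^(8.28/10) = 6.730, G_1 = 10^(−8.28/10) = 0.1486
  Stage 2: F_2 = 10^(1.68/10) = 1.472, G_2 = 10^(−1.68/10) = 0.6792
  Stage 3: F_3 = 10^(1.93/10) = 1.560, G_3 = 10^(21.5/10) = 141.3
  Stage 4: F_4 = 10^(4.21/10) = 2.636, G_4 = 10^(20.9/10) = 123.0
Friis cascade:
  F = 6.730 + (1.472 − 1)/0.1486 + (1.560 − 1)/0.1009 + (2.636 − 1)/14.26 = 15.57
NF = 10 log₁₀(15.57) = 11.92 dB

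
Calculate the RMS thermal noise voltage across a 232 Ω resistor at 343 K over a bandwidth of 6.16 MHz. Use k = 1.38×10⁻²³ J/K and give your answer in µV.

5.20 µV

V_n = √(4kTRB)
4kTRB = 4 × 1.38×10⁻²³ × 343 × 2.32×10² × 6.16×10⁶ = 2.71×10⁻¹¹ V²
V_n = √(2.71×10⁻¹¹) = 5.20×10⁻⁶ V = 5.20 µV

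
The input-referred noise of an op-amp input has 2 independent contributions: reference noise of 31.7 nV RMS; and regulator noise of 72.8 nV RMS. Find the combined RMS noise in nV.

79.4 nV

Uncorrelated sources add in power (mean-square): V_tot = √(ΣV_i²)
V_tot = √[(3.17×10⁻⁸)² + (7.28×10⁻⁸)²] = 7.94×10⁻⁸ V = 79.4 nV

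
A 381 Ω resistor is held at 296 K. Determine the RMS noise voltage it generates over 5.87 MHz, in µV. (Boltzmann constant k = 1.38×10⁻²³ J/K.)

V_n = √(4kTRB)
4kTRB = 4 × 1.38×10⁻²³ × 296 × 3.81×10² × 5.87×10⁶ = 3.65×10⁻¹¹ V²
V_n = √(3.65×10⁻¹¹) = 6.05×10⁻⁶ V = 6.05 µV

6.05 µV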